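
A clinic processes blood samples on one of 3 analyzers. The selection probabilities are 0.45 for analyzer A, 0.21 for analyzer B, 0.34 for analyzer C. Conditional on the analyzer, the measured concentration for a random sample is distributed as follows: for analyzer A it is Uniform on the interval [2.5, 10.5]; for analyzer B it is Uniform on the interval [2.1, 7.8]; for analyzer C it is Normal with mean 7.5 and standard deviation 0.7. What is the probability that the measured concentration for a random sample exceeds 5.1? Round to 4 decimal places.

Conditional on each analyzer, P(X > 5.1): A: 0.675; B: 0.473684; C: 0.999697.
By total probability, P(X > 5.1) = 0.45·0.675 + 0.21·0.473684 + 0.34·0.999697 = 0.743121.

0.7431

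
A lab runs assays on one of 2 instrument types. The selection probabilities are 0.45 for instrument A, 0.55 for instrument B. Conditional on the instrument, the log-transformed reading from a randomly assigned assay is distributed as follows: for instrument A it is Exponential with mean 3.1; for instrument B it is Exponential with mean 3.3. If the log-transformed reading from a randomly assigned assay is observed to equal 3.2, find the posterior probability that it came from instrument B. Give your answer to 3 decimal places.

0.550

Likelihoods f(3.2 | ·): A: 0.114904; B: 0.114908.
Posterior ∝ prior × likelihood. Numerator for B: 0.55·0.114908 = 0.0631997.
Normalizing constant: 0.45·0.114904 + 0.55·0.114908 = 0.114906.
P(B | observation) = 0.0631997 / 0.114906 = 0.55001.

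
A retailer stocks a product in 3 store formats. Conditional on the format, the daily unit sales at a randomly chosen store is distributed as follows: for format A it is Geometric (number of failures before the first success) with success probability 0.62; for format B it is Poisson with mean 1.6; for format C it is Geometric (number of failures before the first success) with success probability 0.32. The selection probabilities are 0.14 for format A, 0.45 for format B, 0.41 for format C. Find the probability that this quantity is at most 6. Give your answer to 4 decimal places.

0.9717

Conditional on each format, P(X ≤ 6): A: 0.998856; B: 0.998664; C: 0.93277.
By total probability, P(X ≤ 6) = 0.14·0.998856 + 0.45·0.998664 + 0.41·0.93277 = 0.971674.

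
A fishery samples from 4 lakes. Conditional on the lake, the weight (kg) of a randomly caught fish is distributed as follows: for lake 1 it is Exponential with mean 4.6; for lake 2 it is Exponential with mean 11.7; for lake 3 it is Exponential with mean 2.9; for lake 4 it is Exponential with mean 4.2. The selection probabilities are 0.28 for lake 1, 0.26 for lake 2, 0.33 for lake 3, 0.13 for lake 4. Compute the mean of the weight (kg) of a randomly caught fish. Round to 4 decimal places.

5.8330

Component means — 1: 4.6; 2: 11.7; 3: 2.9; 4: 4.2.
E[X] = 0.28·4.6 + 0.26·11.7 + 0.33·2.9 + 0.13·4.2 = 5.833.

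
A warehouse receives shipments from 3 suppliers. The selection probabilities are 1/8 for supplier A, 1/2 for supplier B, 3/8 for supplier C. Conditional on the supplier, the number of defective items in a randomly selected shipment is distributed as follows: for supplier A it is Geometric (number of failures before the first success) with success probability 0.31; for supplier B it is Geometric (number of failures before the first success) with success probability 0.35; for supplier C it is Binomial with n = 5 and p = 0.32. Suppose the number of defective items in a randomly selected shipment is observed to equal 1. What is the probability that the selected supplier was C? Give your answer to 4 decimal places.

Likelihoods P(X=1 | ·): A: 0.2139; B: 0.2275; C: 0.342102.
Posterior ∝ prior × likelihood. Numerator for C: 0.375·0.342102 = 0.128288.
Normalizing constant: 0.125·0.2139 + 0.5·0.2275 + 0.375·0.342102 = 0.268776.
P(C | observation) = 0.128288 / 0.268776 = 0.477306.

0.4773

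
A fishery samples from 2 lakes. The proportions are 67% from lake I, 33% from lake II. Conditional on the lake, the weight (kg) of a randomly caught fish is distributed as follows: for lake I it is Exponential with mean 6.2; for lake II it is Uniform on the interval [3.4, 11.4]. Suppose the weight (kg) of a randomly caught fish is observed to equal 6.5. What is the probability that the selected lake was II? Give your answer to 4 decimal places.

Likelihoods f(6.5 | ·): I: 0.0565327; II: 0.125.
Posterior ∝ prior × likelihood. Numerator for II: 0.33·0.125 = 0.04125.
Normalizing constant: 0.67·0.0565327 + 0.33·0.125 = 0.0791269.
P(II | observation) = 0.04125 / 0.0791269 = 0.521315.

0.5213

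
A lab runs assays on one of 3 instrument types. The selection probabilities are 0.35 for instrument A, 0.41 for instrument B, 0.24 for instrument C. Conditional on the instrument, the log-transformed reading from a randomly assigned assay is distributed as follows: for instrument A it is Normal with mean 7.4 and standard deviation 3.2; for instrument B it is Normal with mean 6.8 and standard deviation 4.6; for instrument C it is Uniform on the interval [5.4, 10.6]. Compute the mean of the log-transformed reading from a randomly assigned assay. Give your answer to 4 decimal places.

7.2980

Component means — A: 7.4; B: 6.8; C: 8.
E[X] = 0.35·7.4 + 0.41·6.8 + 0.24·8 = 7.298.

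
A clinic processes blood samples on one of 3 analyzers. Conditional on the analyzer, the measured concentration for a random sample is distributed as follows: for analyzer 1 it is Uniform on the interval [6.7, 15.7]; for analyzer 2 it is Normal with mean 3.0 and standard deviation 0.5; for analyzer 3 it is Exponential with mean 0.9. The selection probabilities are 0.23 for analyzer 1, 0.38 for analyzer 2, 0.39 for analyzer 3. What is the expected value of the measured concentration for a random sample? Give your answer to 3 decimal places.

Component means — 1: 11.2; 2: 3; 3: 0.9.
E[X] = 0.23·11.2 + 0.38·3 + 0.39·0.9 = 4.067.

4.067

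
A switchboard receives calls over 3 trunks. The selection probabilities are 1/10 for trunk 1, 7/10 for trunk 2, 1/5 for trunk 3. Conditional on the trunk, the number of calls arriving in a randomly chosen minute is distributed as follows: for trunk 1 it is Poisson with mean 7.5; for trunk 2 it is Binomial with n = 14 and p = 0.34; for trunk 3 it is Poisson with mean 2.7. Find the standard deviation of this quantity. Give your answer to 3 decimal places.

2.252

Per component, 1: μ=7.5, E[X²]=63.75; 2: μ=4.76, E[X²]=25.7992; 3: μ=2.7, E[X²]=9.99.
E[X] = 0.1·7.5 + 0.7·4.76 + 0.2·2.7 = 4.622.
E[X²] = 0.1·63.75 + 0.7·25.7992 + 0.2·9.99 = 26.4324.
Var(X) = E[X²] − (E[X])² = 26.4324 − 21.3629 = 5.06956.
SD(X) = √5.06956 = 2.25157.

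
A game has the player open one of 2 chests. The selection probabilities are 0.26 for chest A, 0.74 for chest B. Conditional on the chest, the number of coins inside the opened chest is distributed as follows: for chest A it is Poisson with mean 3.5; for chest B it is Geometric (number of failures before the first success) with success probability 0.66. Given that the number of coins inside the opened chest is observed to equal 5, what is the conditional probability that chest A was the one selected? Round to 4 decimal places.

Likelihoods P(X=5 | ·): A: 0.132169; B: 0.00299874.
Posterior ∝ prior × likelihood. Numerator for A: 0.26·0.132169 = 0.0343638.
Normalizing constant: 0.26·0.132169 + 0.74·0.00299874 = 0.0365829.
P(A | observation) = 0.0343638 / 0.0365829 = 0.939341.

0.9393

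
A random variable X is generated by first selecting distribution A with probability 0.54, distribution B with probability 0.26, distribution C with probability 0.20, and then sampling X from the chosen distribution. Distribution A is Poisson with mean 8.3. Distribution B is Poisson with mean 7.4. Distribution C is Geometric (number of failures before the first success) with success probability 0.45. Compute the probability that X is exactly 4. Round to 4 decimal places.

Conditional on each component, P(X = 4): A: 0.0491425; B: 0.0763724; C: 0.0411778.
By total probability, P(X = 4) = 0.54·0.0491425 + 0.26·0.0763724 + 0.2·0.0411778 = 0.0546293.

0.0546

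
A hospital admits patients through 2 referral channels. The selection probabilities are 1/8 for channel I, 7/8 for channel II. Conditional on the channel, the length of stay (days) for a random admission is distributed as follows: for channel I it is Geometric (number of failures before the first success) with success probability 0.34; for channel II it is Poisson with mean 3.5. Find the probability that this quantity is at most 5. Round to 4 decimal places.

0.8651

Conditional on each channel, P(X ≤ 5): I: 0.917346; II: 0.857614.
By total probability, P(X ≤ 5) = 0.125·0.917346 + 0.875·0.857614 = 0.86508.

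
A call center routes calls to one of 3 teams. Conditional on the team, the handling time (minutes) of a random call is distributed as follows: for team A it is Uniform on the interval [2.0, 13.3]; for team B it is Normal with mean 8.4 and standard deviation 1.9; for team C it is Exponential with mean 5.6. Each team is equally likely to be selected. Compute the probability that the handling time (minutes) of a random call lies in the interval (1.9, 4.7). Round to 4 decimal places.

Conditional on each team, P(1.9 < X < 4.7): A: 0.238938; B: 0.0254334; C: 0.28026.
By total probability, P(1.9 < X < 4.7) = 0.333333·0.238938 + 0.333333·0.0254334 + 0.333333·0.28026 = 0.181544.

0.1815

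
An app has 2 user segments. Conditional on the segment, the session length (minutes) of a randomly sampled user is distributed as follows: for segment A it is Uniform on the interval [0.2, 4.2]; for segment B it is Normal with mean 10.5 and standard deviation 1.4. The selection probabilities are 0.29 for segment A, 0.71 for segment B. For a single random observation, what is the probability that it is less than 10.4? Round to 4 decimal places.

0.6248

Conditional on each segment, P(X < 10.4): A: 1; B: 0.471528.
By total probability, P(X < 10.4) = 0.29·1 + 0.71·0.471528 = 0.624785.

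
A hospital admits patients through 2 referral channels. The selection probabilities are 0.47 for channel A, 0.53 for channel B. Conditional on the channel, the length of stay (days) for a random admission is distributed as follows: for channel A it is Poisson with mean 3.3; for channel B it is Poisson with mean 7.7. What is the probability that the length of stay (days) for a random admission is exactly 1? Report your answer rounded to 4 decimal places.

Conditional on each channel, P(X = 1): A: 0.121714; B: 0.00348677.
By total probability, P(X = 1) = 0.47·0.121714 + 0.53·0.00348677 = 0.0590538.

0.0591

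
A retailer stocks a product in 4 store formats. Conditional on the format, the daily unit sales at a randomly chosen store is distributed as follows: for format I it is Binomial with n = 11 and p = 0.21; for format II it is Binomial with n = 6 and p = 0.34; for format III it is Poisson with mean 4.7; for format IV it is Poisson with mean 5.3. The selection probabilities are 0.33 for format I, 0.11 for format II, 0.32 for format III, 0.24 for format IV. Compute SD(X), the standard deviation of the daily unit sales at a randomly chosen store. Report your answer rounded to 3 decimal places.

2.323

Per component, I: μ=2.31, E[X²]=7.161; II: μ=2.04, E[X²]=5.508; III: μ=4.7, E[X²]=26.79; IV: μ=5.3, E[X²]=33.39.
E[X] = 0.33·2.31 + 0.11·2.04 + 0.32·4.7 + 0.24·5.3 = 3.7627.
E[X²] = 0.33·7.161 + 0.11·5.508 + 0.32·26.79 + 0.24·33.39 = 19.5554.
Var(X) = E[X²] − (E[X])² = 19.5554 − 14.1579 = 5.3975.
SD(X) = √5.3975 = 2.32325.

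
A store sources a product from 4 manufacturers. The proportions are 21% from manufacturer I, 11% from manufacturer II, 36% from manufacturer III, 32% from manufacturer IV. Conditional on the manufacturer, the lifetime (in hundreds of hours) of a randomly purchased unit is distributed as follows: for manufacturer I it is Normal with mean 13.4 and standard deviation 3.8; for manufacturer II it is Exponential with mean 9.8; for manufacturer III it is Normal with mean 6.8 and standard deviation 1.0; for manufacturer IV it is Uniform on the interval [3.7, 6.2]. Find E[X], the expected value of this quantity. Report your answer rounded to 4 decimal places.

7.9240

Component means — I: 13.4; II: 9.8; III: 6.8; IV: 4.95.
E[X] = 0.21·13.4 + 0.11·9.8 + 0.36·6.8 + 0.32·4.95 = 7.924.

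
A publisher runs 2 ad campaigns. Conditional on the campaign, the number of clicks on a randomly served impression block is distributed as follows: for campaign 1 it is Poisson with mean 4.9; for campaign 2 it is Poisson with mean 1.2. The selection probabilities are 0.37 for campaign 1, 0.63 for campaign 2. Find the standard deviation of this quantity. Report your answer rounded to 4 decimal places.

Per component, 1: μ=4.9, E[X²]=28.91; 2: μ=1.2, E[X²]=2.64.
E[X] = 0.37·4.9 + 0.63·1.2 = 2.569.
E[X²] = 0.37·28.91 + 0.63·2.64 = 12.3599.
Var(X) = E[X²] − (E[X])² = 12.3599 − 6.59976 = 5.76014.
SD(X) = √5.76014 = 2.40003.

2.4000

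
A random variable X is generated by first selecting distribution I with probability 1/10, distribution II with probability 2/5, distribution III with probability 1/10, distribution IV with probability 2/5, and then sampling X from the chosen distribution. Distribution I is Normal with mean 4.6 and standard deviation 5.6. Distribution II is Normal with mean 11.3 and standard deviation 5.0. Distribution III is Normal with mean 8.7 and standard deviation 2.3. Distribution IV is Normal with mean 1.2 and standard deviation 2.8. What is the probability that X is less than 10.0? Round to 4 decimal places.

Conditional on each component, P(X < 10.0): I: 0.832549; II: 0.397432; III: 0.714037; IV: 0.999163.
By total probability, P(X < 10.0) = 0.1·0.832549 + 0.4·0.397432 + 0.1·0.714037 + 0.4·0.999163 = 0.713297.

0.7133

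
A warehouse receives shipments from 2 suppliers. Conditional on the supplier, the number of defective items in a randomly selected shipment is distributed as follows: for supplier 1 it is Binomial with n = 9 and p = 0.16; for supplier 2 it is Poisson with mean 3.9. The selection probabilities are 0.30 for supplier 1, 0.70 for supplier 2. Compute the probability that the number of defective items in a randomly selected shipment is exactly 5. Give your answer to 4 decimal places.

Conditional on each supplier, P(X = 5): 1: 0.00657791; 2: 0.152193.
By total probability, P(X = 5) = 0.3·0.00657791 + 0.7·0.152193 = 0.108508.

0.1085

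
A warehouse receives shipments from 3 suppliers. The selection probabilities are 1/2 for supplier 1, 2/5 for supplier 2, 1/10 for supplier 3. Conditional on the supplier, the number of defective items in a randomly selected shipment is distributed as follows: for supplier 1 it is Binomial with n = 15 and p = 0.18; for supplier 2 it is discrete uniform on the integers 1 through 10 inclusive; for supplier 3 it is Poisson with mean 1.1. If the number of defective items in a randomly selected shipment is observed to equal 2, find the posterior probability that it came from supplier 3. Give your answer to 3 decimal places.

Likelihoods P(X=2 | ·): 1: 0.257819; 2: 0.1; 3: 0.201387.
Posterior ∝ prior × likelihood. Numerator for 3: 0.1·0.201387 = 0.0201387.
Normalizing constant: 0.5·0.257819 + 0.4·0.1 + 0.1·0.201387 = 0.189048.
P(3 | observation) = 0.0201387 / 0.189048 = 0.106527.

0.107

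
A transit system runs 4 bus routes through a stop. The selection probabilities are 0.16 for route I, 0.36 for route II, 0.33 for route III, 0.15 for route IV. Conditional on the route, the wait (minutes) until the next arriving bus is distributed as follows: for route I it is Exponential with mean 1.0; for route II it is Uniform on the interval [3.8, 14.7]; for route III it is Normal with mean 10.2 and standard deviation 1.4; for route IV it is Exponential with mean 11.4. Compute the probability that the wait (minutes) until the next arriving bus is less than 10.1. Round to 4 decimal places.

Conditional on each route, P(X < 10.1): I: 0.999959; II: 0.577982; III: 0.471528; IV: 0.587684.
By total probability, P(X < 10.1) = 0.16·0.999959 + 0.36·0.577982 + 0.33·0.471528 + 0.15·0.587684 = 0.611824.

0.6118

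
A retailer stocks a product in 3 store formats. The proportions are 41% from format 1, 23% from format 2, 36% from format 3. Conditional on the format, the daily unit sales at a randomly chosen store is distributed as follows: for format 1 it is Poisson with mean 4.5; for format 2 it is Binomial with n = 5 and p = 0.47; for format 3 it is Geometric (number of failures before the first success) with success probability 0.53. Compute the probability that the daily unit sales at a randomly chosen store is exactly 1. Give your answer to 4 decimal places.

0.1528

Conditional on each format, P(X = 1): 1: 0.0499905; 2: 0.185426; 3: 0.2491.
By total probability, P(X = 1) = 0.41·0.0499905 + 0.23·0.185426 + 0.36·0.2491 = 0.15282.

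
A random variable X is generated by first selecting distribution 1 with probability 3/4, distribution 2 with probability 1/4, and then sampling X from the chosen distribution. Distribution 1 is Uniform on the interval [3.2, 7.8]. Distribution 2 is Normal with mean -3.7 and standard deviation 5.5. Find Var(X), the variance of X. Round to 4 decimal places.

24.7550

Per component, 1: μ=5.5, E[X²]=32.0133; 2: μ=-3.7, E[X²]=43.94.
E[X] = 0.75·5.5 + 0.25·-3.7 = 3.2.
E[X²] = 0.75·32.0133 + 0.25·43.94 = 34.995.
Var(X) = E[X²] − (E[X])² = 34.995 − 10.24 = 24.755.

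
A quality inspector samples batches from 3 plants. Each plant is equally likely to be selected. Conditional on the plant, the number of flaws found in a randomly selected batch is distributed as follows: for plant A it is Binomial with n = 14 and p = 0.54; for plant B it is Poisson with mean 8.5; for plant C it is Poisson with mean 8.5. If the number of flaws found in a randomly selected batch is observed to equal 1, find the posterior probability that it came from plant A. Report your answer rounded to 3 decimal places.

0.083

Likelihoods P(X=1 | ·): A: 0.000312157; B: 0.00172948; C: 0.00172948.
Posterior ∝ prior × likelihood. Numerator for A: 0.333333·0.000312157 = 0.000104052.
Normalizing constant: 0.333333·0.000312157 + 0.333333·0.00172948 + 0.333333·0.00172948 = 0.00125704.
P(A | observation) = 0.000104052 / 0.00125704 = 0.0827758.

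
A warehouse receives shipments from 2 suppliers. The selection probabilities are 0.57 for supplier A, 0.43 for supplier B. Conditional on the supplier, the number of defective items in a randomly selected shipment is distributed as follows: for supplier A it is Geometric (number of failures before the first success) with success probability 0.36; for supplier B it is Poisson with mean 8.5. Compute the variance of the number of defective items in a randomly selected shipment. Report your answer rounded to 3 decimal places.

Per component, A: μ=1.77778, E[X²]=8.09877; B: μ=8.5, E[X²]=80.75.
E[X] = 0.57·1.77778 + 0.43·8.5 = 4.66833.
E[X²] = 0.57·8.09877 + 0.43·80.75 = 39.3388.
Var(X) = E[X²] − (E[X])² = 39.3388 − 21.7933 = 17.5455.

17.545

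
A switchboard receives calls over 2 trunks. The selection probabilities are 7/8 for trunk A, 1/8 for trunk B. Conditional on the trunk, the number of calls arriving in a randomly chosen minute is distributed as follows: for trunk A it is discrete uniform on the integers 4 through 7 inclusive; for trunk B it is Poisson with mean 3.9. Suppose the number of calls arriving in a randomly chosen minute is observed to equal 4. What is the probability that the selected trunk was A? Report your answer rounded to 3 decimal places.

0.900

Likelihoods P(X=4 | ·): A: 0.25; B: 0.195119.
Posterior ∝ prior × likelihood. Numerator for A: 0.875·0.25 = 0.21875.
Normalizing constant: 0.875·0.25 + 0.125·0.195119 = 0.24314.
P(A | observation) = 0.21875 / 0.24314 = 0.899688.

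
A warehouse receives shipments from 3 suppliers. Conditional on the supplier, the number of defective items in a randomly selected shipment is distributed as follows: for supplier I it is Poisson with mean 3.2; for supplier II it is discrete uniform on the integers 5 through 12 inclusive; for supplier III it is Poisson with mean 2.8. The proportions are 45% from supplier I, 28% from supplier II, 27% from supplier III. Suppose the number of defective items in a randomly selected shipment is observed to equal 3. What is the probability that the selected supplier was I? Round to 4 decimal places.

Likelihoods P(X=3 | ·): I: 0.222616; II: 0; III: 0.222484.
Posterior ∝ prior × likelihood. Numerator for I: 0.45·0.222616 = 0.100177.
Normalizing constant: 0.45·0.222616 + 0.28·0 + 0.27·0.222484 = 0.160248.
P(I | observation) = 0.100177 / 0.160248 = 0.625139.

0.6251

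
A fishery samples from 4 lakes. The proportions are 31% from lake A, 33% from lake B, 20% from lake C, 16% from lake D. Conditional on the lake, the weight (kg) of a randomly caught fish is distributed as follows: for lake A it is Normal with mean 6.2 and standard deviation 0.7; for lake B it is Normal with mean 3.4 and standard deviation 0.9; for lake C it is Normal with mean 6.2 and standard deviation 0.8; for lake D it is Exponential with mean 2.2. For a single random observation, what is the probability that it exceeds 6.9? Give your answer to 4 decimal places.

Conditional on each lake, P(X > 6.9): A: 0.158655; B: 5.03521e-05; C: 0.190787; D: 0.0434405.
By total probability, P(X > 6.9) = 0.31·0.158655 + 0.33·5.03521e-05 + 0.2·0.190787 + 0.16·0.0434405 = 0.0943076.

0.0943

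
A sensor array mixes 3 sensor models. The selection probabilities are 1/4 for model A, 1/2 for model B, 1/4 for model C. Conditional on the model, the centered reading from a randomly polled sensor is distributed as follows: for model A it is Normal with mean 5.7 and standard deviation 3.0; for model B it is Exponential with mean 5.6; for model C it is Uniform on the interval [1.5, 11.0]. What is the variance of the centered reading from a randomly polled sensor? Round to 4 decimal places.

Per component, A: μ=5.7, E[X²]=41.49; B: μ=5.6, E[X²]=62.72; C: μ=6.25, E[X²]=46.5833.
E[X] = 0.25·5.7 + 0.5·5.6 + 0.25·6.25 = 5.7875.
E[X²] = 0.25·41.49 + 0.5·62.72 + 0.25·46.5833 = 53.3783.
Var(X) = E[X²] − (E[X])² = 53.3783 − 33.4952 = 19.8832.

19.8832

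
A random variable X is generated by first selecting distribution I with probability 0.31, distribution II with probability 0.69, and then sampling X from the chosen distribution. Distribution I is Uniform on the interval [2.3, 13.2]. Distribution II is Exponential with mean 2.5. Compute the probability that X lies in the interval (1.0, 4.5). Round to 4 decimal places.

Conditional on each component, P(1.0 < X < 4.5): I: 0.201835; II: 0.505021.
By total probability, P(1.0 < X < 4.5) = 0.31·0.201835 + 0.69·0.505021 = 0.411033.

0.4110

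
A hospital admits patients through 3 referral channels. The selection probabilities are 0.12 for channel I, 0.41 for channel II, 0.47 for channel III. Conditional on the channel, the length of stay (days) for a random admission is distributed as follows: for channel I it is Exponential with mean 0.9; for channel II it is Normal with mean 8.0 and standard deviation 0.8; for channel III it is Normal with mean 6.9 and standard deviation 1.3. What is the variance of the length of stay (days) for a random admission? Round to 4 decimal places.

Per component, I: μ=0.9, E[X²]=1.62; II: μ=8, E[X²]=64.64; III: μ=6.9, E[X²]=49.3.
E[X] = 0.12·0.9 + 0.41·8 + 0.47·6.9 = 6.631.
E[X²] = 0.12·1.62 + 0.41·64.64 + 0.47·49.3 = 49.8678.
Var(X) = E[X²] − (E[X])² = 49.8678 − 43.9702 = 5.89764.

5.8976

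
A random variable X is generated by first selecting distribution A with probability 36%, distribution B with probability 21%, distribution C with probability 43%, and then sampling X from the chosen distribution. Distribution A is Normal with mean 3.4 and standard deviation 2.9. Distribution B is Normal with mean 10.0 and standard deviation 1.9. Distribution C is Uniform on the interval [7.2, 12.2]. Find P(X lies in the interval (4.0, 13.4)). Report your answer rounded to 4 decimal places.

0.7825

Conditional on each component, P(4.0 < X < 13.4): A: 0.417763; B: 0.962436; C: 1.
By total probability, P(4.0 < X < 13.4) = 0.36·0.417763 + 0.21·0.962436 + 0.43·1 = 0.782506.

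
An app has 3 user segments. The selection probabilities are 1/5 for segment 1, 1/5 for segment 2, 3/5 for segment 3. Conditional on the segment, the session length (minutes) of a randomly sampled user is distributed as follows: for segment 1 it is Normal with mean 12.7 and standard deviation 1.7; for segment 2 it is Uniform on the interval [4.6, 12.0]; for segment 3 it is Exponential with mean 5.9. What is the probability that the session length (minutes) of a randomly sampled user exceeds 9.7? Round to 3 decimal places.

0.370

Conditional on each segment, P(X > 9.7): 1: 0.961193; 2: 0.310811; 3: 0.193193.
By total probability, P(X > 9.7) = 0.2·0.961193 + 0.2·0.310811 + 0.6·0.193193 = 0.370316.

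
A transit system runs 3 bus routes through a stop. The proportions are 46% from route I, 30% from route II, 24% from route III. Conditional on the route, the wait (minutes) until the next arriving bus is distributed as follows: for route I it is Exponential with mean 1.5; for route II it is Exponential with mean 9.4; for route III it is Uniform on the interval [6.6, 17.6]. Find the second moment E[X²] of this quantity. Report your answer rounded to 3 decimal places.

92.644

For each component E[X²] = Var + (mean)², giving I: 4.5; II: 176.72; III: 156.493.
Overall E[X²] = 0.46·4.5 + 0.3·176.72 + 0.24·156.493 = 92.6444.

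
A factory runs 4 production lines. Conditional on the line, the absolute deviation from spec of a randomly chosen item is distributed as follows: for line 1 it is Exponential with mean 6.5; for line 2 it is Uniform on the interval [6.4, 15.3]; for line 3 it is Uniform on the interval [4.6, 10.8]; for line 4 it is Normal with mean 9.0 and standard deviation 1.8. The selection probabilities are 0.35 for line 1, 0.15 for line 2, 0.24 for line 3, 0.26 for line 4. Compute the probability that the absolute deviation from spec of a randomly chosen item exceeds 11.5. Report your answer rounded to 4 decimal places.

0.1451

Conditional on each line, P(X > 11.5): 1: 0.170464; 2: 0.426966; 3: 0; 4: 0.0824333.
By total probability, P(X > 11.5) = 0.35·0.170464 + 0.15·0.426966 + 0.24·0 + 0.26·0.0824333 = 0.14514.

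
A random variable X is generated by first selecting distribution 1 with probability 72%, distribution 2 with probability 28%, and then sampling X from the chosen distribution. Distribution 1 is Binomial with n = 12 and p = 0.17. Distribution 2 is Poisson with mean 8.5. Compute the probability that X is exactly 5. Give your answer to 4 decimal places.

0.0430

Conditional on each component, P(X = 5): 1: 0.0305152; 2: 0.0752333.
By total probability, P(X = 5) = 0.72·0.0305152 + 0.28·0.0752333 = 0.0430363.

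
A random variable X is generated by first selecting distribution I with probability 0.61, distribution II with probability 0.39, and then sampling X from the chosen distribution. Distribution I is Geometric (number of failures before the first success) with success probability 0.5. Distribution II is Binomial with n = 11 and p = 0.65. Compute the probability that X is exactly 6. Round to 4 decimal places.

0.0761

Conditional on each component, P(X = 6): I: 0.0078125; II: 0.183005.
By total probability, P(X = 6) = 0.61·0.0078125 + 0.39·0.183005 = 0.0761375.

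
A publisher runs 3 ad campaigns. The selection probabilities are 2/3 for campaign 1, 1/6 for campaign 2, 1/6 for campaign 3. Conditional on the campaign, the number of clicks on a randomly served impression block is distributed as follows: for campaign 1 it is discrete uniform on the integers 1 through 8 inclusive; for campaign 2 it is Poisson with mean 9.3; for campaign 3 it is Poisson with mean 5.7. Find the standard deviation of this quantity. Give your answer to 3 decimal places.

3.013

Per component, 1: μ=4.5, E[X²]=25.5; 2: μ=9.3, E[X²]=95.79; 3: μ=5.7, E[X²]=38.19.
E[X] = 0.666667·4.5 + 0.166667·9.3 + 0.166667·5.7 = 5.5.
E[X²] = 0.666667·25.5 + 0.166667·95.79 + 0.166667·38.19 = 39.33.
Var(X) = E[X²] − (E[X])² = 39.33 − 30.25 = 9.08.
SD(X) = √9.08 = 3.0133.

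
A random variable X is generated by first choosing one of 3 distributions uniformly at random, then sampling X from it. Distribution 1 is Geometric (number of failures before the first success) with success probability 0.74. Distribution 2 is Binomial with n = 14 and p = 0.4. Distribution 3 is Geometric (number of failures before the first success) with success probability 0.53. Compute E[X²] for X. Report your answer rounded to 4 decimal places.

For each component E[X²] = Var + (mean)², giving 1: 0.598247; 2: 34.72; 3: 2.45959.
Overall E[X²] = 0.333333·0.598247 + 0.333333·34.72 + 0.333333·2.45959 = 12.5926.

12.5926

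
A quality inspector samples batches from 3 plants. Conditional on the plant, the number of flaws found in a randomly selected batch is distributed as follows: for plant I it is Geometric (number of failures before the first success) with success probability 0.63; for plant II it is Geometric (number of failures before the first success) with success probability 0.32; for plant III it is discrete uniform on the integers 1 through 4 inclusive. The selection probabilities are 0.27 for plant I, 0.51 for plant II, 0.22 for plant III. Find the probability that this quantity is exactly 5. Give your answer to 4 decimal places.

Conditional on each plant, P(X = 5): I: 0.00436867; II: 0.0465259; III: 0.
By total probability, P(X = 5) = 0.27·0.00436867 + 0.51·0.0465259 + 0.22·0 = 0.0249077.

0.0249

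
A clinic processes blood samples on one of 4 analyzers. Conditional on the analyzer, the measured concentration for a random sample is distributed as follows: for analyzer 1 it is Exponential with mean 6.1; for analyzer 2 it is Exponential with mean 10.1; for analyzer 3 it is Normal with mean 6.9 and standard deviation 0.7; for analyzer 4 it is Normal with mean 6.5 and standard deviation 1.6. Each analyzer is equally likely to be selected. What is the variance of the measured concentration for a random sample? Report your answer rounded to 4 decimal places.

38.0775

Per component, 1: μ=6.1, E[X²]=74.42; 2: μ=10.1, E[X²]=204.02; 3: μ=6.9, E[X²]=48.1; 4: μ=6.5, E[X²]=44.81.
E[X] = 0.25·6.1 + 0.25·10.1 + 0.25·6.9 + 0.25·6.5 = 7.4.
E[X²] = 0.25·74.42 + 0.25·204.02 + 0.25·48.1 + 0.25·44.81 = 92.8375.
Var(X) = E[X²] − (E[X])² = 92.8375 − 54.76 = 38.0775.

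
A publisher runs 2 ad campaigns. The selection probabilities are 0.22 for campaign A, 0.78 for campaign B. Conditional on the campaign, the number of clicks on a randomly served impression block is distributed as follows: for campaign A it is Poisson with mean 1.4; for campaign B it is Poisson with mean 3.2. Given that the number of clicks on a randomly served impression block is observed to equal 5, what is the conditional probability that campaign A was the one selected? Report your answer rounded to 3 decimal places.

Likelihoods P(X=5 | ·): A: 0.0110521; B: 0.113979.
Posterior ∝ prior × likelihood. Numerator for A: 0.22·0.0110521 = 0.00243147.
Normalizing constant: 0.22·0.0110521 + 0.78·0.113979 = 0.0913354.
P(A | observation) = 0.00243147 / 0.0913354 = 0.0266214.

0.027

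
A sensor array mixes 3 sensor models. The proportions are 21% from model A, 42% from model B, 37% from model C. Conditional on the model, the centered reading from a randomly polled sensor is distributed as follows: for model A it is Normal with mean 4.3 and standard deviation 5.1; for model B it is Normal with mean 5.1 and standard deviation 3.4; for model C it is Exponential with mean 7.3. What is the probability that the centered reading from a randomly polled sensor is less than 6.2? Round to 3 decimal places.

0.611

Conditional on each model, P(X < 6.2): A: 0.645258; B: 0.626853; C: 0.572292.
By total probability, P(X < 6.2) = 0.21·0.645258 + 0.42·0.626853 + 0.37·0.572292 = 0.61053.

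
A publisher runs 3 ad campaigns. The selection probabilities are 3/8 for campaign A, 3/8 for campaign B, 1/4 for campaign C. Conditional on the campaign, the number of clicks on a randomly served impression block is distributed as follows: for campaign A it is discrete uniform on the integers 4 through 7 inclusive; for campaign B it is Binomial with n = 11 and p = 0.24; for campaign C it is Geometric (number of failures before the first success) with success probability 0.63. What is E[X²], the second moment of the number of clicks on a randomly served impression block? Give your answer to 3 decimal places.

15.498

For each component E[X²] = Var + (mean)², giving A: 31.5; B: 8.976; C: 1.27715.
Overall E[X²] = 0.375·31.5 + 0.375·8.976 + 0.25·1.27715 = 15.4978.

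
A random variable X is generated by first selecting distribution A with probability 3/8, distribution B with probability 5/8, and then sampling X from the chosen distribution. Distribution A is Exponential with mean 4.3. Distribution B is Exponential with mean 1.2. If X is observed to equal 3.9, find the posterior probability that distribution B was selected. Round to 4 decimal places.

Likelihoods f(3.9 | ·): A: 0.0938937; B: 0.0323118.
Posterior ∝ prior × likelihood. Numerator for B: 0.625·0.0323118 = 0.0201949.
Normalizing constant: 0.375·0.0938937 + 0.625·0.0323118 = 0.055405.
P(B | observation) = 0.0201949 / 0.055405 = 0.364496.

0.3645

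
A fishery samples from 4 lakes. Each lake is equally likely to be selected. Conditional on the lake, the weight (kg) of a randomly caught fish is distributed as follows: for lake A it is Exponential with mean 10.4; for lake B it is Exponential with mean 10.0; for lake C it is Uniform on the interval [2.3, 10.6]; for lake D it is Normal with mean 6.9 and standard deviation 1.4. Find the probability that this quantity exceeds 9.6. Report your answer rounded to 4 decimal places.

0.2319

Conditional on each lake, P(X > 9.6): A: 0.397295; B: 0.382893; C: 0.120482; D: 0.026892.
By total probability, P(X > 9.6) = 0.25·0.397295 + 0.25·0.382893 + 0.25·0.120482 + 0.25·0.026892 = 0.23189.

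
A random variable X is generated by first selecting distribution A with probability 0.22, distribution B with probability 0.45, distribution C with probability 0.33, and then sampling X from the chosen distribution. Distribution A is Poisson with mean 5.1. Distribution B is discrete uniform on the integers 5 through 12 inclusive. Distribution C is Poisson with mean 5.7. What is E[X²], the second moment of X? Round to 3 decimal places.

For each component E[X²] = Var + (mean)², giving A: 31.11; B: 77.5; C: 38.19.
Overall E[X²] = 0.22·31.11 + 0.45·77.5 + 0.33·38.19 = 54.3219.

54.322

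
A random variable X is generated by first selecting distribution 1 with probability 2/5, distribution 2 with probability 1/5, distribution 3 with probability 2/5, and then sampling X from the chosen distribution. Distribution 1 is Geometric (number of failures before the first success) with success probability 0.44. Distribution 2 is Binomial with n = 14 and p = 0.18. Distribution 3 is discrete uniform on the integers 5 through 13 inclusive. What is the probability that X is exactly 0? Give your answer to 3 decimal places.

0.188

Conditional on each component, P(X = 0): 1: 0.44; 2: 0.0621432; 3: 0.
By total probability, P(X = 0) = 0.4·0.44 + 0.2·0.0621432 + 0.4·0 = 0.188429.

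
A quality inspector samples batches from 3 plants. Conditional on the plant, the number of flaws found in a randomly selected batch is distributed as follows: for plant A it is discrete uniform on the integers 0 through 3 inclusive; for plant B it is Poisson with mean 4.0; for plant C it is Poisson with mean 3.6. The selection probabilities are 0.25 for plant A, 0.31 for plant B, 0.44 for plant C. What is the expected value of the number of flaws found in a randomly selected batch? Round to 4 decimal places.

3.1990

Component means — A: 1.5; B: 4; C: 3.6.
E[X] = 0.25·1.5 + 0.31·4 + 0.44·3.6 = 3.199.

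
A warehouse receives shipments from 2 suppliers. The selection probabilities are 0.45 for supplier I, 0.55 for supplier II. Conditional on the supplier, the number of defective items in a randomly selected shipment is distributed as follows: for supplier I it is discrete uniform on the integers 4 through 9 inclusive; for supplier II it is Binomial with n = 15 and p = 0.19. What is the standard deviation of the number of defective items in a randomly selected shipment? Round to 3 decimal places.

Per component, I: μ=6.5, E[X²]=45.1667; II: μ=2.85, E[X²]=10.431.
E[X] = 0.45·6.5 + 0.55·2.85 = 4.4925.
E[X²] = 0.45·45.1667 + 0.55·10.431 = 26.062.
Var(X) = E[X²] − (E[X])² = 26.062 − 20.1826 = 5.87949.
SD(X) = √5.87949 = 2.42477.

2.425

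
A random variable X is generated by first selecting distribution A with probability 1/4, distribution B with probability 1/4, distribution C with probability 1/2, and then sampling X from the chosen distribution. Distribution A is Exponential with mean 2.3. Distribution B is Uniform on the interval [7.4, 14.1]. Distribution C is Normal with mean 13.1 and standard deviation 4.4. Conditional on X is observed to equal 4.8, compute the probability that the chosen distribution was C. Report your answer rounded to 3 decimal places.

Likelihoods f(4.8 | ·): A: 0.0539409; B: 0; C: 0.0153027.
Posterior ∝ prior × likelihood. Numerator for C: 0.5·0.0153027 = 0.00765134.
Normalizing constant: 0.25·0.0539409 + 0.25·0 + 0.5·0.0153027 = 0.0211366.
P(C | observation) = 0.00765134 / 0.0211366 = 0.361995.

0.362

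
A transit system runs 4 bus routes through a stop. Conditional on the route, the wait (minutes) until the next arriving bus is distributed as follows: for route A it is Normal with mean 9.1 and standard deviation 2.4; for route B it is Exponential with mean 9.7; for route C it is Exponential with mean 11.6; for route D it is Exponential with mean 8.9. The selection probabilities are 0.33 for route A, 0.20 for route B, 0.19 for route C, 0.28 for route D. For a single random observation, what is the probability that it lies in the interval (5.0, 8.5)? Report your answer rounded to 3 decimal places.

Conditional on each route, P(5.0 < X < 8.5): A: 0.357506; B: 0.180898; C: 0.169255; D: 0.185393.
By total probability, P(5.0 < X < 8.5) = 0.33·0.357506 + 0.2·0.180898 + 0.19·0.169255 + 0.28·0.185393 = 0.238225.

0.238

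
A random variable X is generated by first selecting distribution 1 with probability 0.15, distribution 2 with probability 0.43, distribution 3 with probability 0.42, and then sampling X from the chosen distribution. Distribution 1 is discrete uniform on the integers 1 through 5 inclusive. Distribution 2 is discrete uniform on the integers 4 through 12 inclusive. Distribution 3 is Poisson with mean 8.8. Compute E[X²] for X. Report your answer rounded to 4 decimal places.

68.2575

For each component E[X²] = Var + (mean)², giving 1: 11; 2: 70.6667; 3: 86.24.
Overall E[X²] = 0.15·11 + 0.43·70.6667 + 0.42·86.24 = 68.2575.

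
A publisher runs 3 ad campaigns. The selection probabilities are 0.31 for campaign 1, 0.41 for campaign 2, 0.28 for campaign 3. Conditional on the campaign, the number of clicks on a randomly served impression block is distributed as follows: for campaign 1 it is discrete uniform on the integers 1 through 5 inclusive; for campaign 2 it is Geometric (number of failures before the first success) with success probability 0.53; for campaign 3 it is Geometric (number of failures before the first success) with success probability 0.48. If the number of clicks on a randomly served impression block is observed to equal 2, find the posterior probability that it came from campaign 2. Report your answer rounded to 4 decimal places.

0.3280

Likelihoods P(X=2 | ·): 1: 0.2; 2: 0.117077; 3: 0.129792.
Posterior ∝ prior × likelihood. Numerator for 2: 0.41·0.117077 = 0.0480016.
Normalizing constant: 0.31·0.2 + 0.41·0.117077 + 0.28·0.129792 = 0.146343.
P(2 | observation) = 0.0480016 / 0.146343 = 0.328007.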